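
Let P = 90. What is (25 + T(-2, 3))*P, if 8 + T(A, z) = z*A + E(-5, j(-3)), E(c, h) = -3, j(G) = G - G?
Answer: 720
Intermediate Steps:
j(G) = 0
T(A, z) = -11 + A*z (T(A, z) = -8 + (z*A - 3) = -8 + (A*z - 3) = -8 + (-3 + A*z) = -11 + A*z)
(25 + T(-2, 3))*P = (25 + (-11 - 2*3))*90 = (25 + (-11 - 6))*90 = (25 - 17)*90 = 8*90 = 720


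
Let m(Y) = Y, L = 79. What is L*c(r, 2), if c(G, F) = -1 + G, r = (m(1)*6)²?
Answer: 2765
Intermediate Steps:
r = 36 (r = (1*6)² = 6² = 36)
L*c(r, 2) = 79*(-1 + 36) = 79*35 = 2765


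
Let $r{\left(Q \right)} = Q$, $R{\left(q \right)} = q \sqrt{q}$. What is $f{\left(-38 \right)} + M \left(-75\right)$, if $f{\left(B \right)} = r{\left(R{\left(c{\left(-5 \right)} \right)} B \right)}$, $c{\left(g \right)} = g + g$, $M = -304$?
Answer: $22800 + 380 i \sqrt{10} \approx 22800.0 + 1201.7 i$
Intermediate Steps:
$c{\left(g \right)} = 2 g$
$R{\left(q \right)} = q^{\frac{3}{2}}$
$f{\left(B \right)} = - 10 i B \sqrt{10}$ ($f{\left(B \right)} = \left(2 \left(-5\right)\right)^{\frac{3}{2}} B = \left(-10\right)^{\frac{3}{2}} B = - 10 i \sqrt{10} B = - 10 i B \sqrt{10}$)
$f{\left(-38 \right)} + M \left(-75\right) = \left(-10\right) i \left(-38\right) \sqrt{10} - -22800 = 380 i \sqrt{10} + 22800 = 22800 + 380 i \sqrt{10}$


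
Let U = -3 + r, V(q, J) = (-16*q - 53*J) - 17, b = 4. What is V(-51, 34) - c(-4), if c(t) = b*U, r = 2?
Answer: -999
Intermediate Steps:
V(q, J) = -17 - 53*J - 16*q (V(q, J) = (-53*J - 16*q) - 17 = -17 - 53*J - 16*q)
U = -1 (U = -3 + 2 = -1)
c(t) = -4 (c(t) = 4*(-1) = -4)
V(-51, 34) - c(-4) = (-17 - 53*34 - 16*(-51)) - 1*(-4) = (-17 - 1802 + 816) + 4 = -1003 + 4 = -999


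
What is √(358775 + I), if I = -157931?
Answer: 6*√5579 ≈ 448.16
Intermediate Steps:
√(358775 + I) = √(358775 - 157931) = √200844 = 6*√5579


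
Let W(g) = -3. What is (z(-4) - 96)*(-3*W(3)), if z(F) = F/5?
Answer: -4356/5 ≈ -871.20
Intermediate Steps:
z(F) = F/5 (z(F) = F*(⅕) = F/5)
(z(-4) - 96)*(-3*W(3)) = ((⅕)*(-4) - 96)*(-3*(-3)) = (-⅘ - 96)*9 = -484/5*9 = -4356/5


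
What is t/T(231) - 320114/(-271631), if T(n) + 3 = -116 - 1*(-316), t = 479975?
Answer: 130439151683/53511307 ≈ 2437.6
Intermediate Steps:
T(n) = 197 (T(n) = -3 + (-116 - 1*(-316)) = -3 + (-116 + 316) = -3 + 200 = 197)
t/T(231) - 320114/(-271631) = 479975/197 - 320114/(-271631) = 479975*(1/197) - 320114*(-1/271631) = 479975/197 + 320114/271631 = 130439151683/53511307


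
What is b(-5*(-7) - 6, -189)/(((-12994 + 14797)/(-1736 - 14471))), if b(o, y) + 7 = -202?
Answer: 3387263/1803 ≈ 1878.7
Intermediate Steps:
b(o, y) = -209 (b(o, y) = -7 - 202 = -209)
b(-5*(-7) - 6, -189)/(((-12994 + 14797)/(-1736 - 14471))) = -209*(-1736 - 14471)/(-12994 + 14797) = -209/(1803/(-16207)) = -209/(1803*(-1/16207)) = -209/(-1803/16207) = -209*(-16207/1803) = 3387263/1803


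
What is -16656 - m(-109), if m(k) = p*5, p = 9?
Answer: -16701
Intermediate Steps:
m(k) = 45 (m(k) = 9*5 = 45)
-16656 - m(-109) = -16656 - 1*45 = -16656 - 45 = -16701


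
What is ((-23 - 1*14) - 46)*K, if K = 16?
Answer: -1328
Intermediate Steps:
((-23 - 1*14) - 46)*K = ((-23 - 1*14) - 46)*16 = ((-23 - 14) - 46)*16 = (-37 - 46)*16 = -83*16 = -1328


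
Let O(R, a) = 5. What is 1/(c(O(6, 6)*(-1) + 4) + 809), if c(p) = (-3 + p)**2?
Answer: 1/825 ≈ 0.0012121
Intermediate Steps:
1/(c(O(6, 6)*(-1) + 4) + 809) = 1/((-3 + (5*(-1) + 4))**2 + 809) = 1/((-3 + (-5 + 4))**2 + 809) = 1/((-3 - 1)**2 + 809) = 1/((-4)**2 + 809) = 1/(16 + 809) = 1/825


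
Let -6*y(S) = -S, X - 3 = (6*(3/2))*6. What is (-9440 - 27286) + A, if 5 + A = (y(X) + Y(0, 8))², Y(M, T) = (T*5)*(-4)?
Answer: -56323/4 ≈ -14081.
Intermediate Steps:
X = 57 (X = 3 + (6*(3/2))*6 = 3 + 9*6 = 3 + 54 = 57)
Y(M, T) = -20*T (Y(M, T) = (5*T)*(-4) = -20*T)
y(S) = S/6 (y(S) = -(-1)*S/6 = S/6)
A = 90581/4 (A = -5 + ((⅙)*57 - 20*8)² = -5 + (19/2 - 160)² = -5 + (-301/2)² = -5 + 90601/4 = 90581/4 ≈ 22645.)
(-9440 - 27286) + A = (-9440 - 27286) + 90581/4 = -36726 + 90581/4 = -56323/4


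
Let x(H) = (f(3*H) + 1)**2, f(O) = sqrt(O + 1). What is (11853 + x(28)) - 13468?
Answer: -1529 + 2*sqrt(85) ≈ -1510.6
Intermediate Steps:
f(O) = sqrt(1 + O)
x(H) = (1 + sqrt(1 + 3*H))**2 (x(H) = (sqrt(1 + 3*H) + 1)**2 = (1 + sqrt(1 + 3*H))**2)
(11853 + x(28)) - 13468 = (11853 + (1 + sqrt(1 + 3*28))**2) - 13468 = (11853 + (1 + sqrt(1 + 84))**2) - 13468 = (11853 + (1 + sqrt(85))**2) - 13468 = -1615 + (1 + sqrt(85))**2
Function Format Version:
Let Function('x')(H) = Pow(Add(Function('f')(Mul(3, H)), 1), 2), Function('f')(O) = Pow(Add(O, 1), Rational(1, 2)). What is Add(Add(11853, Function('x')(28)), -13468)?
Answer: Add(-1529, Mul(2, Pow(85, Rational(1, 2)))) ≈ -1510.6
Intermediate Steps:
Function('f')(O) = Pow(Add(1, O), Rational(1, 2))
Function('x')(H) = Pow(Add(1, Pow(Add(1, Mul(3, H)), Rational(1, 2))), 2) (Function('x')(H) = Pow(Add(Pow(Add(1, Mul(3, H)), Rational(1, 2)), 1), 2) = Pow(Add(1, Pow(Add(1, Mul(3, H)), Rational(1, 2))), 2))
Add(Add(11853, Function('x')(28)), -13468) = Add(Add(11853, Pow(Add(1, Pow(Add(1, Mul(3, 28)), Rational(1, 2))), 2)), -13468) = Add(Add(11853, Pow(Add(1, Pow(Add(1, 84), Rational(1, 2))), 2)), -13468) = Add(Add(11853, Pow(Add(1, Pow(85, Rational(1, 2))), 2)), -13468) = Add(-1615, Pow(Add(1, Pow(85, Rational(1, 2))), 2))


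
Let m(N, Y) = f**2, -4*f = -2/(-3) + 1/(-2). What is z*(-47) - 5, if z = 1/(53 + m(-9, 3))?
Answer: -179717/30529 ≈ -5.8868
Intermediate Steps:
f = -1/24 (f = -(-2/(-3) + 1/(-2))/4 = -(-2*(-1/3) + 1*(-1/2))/4 = -(2/3 - 1/2)/4 = -1/4*1/6 = -1/24 ≈ -0.041667)
m(N, Y) = 1/576 (m(N, Y) = (-1/24)**2 = 1/576)
z = 576/30529 (z = 1/(53 + 1/576) = 1/(30529/576) = 576/30529 ≈ 0.018867)
z*(-47) - 5 = (576/30529)*(-47) - 5 = -27072/30529 - 5 = -179717/30529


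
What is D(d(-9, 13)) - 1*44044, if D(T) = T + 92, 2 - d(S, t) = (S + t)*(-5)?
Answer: -43930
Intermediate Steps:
d(S, t) = 2 + 5*S + 5*t (d(S, t) = 2 - (S + t)*(-5) = 2 - (-5*S - 5*t) = 2 + (5*S + 5*t) = 2 + 5*S + 5*t)
D(T) = 92 + T
D(d(-9, 13)) - 1*44044 = (92 + (2 + 5*(-9) + 5*13)) - 1*44044 = (92 + (2 - 45 + 65)) - 44044 = (92 + 22) - 44044 = 114 - 44044 = -43930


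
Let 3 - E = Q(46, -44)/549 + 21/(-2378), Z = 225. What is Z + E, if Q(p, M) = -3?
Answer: 99225893/435174 ≈ 228.01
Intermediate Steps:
E = 1311743/435174 (E = 3 - (-3/549 + 21/(-2378)) = 3 - (-3*1/549 + 21*(-1/2378)) = 3 - (-1/183 - 21/2378) = 3 - 1*(-6221/435174) = 3 + 6221/435174 = 1311743/435174 ≈ 3.0143)
Z + E = 225 + 1311743/435174 = 99225893/435174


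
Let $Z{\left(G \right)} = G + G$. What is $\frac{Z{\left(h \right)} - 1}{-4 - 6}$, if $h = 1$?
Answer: $- \frac{1}{10} \approx -0.1$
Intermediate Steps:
$Z{\left(G \right)} = 2 G$
$\frac{Z{\left(h \right)} - 1}{-4 - 6} = \frac{2 \cdot 1 - 1}{-4 - 6} = \frac{2 - 1}{-10} = \left(- \frac{1}{10}\right) 1 = - \frac{1}{10}$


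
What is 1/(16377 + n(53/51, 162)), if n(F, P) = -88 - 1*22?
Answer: 1/16267 ≈ 6.1474e-5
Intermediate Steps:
n(F, P) = -110 (n(F, P) = -88 - 22 = -110)
1/(16377 + n(53/51, 162)) = 1/(16377 - 110) = 1/16267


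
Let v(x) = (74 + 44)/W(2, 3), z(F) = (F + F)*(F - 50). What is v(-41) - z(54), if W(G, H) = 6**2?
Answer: -7717/18 ≈ -428.72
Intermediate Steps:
W(G, H) = 36
z(F) = 2*F*(-50 + F) (z(F) = (2*F)*(-50 + F) = 2*F*(-50 + F))
v(x) = 59/18 (v(x) = (74 + 44)/36 = 118*(1/36) = 59/18)
v(-41) - z(54) = 59/18 - 2*54*(-50 + 54) = 59/18 - 2*54*4 = 59/18 - 1*432 = 59/18 - 432 = -7717/18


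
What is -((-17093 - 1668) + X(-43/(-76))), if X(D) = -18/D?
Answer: 808091/43 ≈ 18793.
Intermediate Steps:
-((-17093 - 1668) + X(-43/(-76))) = -((-17093 - 1668) - 18/((-43/(-76)))) = -(-18761 - 18/((-43*(-1/76)))) = -(-18761 - 18/43/76) = -(-18761 - 18*76/43) = -(-18761 - 1368/43) = -1*(-808091/43) = 808091/43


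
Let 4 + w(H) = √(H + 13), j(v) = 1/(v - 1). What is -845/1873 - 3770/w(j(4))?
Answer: 10590970/1873 + 1885*√30/2 ≈ 10817.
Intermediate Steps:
j(v) = 1/(-1 + v)
w(H) = -4 + √(13 + H) (w(H) = -4 + √(H + 13) = -4 + √(13 + H))
-845/1873 - 3770/w(j(4)) = -845/1873 - 3770/(-4 + √(13 + 1/(-1 + 4))) = -845*1/1873 - 3770/(-4 + √(13 + 1/3)) = -845/1873 - 3770/(-4 + √(13 + ⅓)) = -845/1873 - 3770/(-4 + √(40/3)) = -845/1873 - 3770/(-4 + 2*√30/3)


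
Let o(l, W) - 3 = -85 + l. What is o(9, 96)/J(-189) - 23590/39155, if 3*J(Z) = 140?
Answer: -2375509/1096340 ≈ -2.1668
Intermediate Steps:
J(Z) = 140/3 (J(Z) = (⅓)*140 = 140/3)
o(l, W) = -82 + l (o(l, W) = 3 + (-85 + l) = -82 + l)
o(9, 96)/J(-189) - 23590/39155 = (-82 + 9)/(140/3) - 23590/39155 = -73*3/140 - 23590*1/39155 = -219/140 - 4718/7831 = -2375509/1096340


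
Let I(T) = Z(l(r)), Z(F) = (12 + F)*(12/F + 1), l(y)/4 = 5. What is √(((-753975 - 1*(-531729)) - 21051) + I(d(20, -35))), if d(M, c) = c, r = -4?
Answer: 7*I*√124105/5 ≈ 493.2*I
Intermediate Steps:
l(y) = 20 (l(y) = 4*5 = 20)
Z(F) = (1 + 12/F)*(12 + F) (Z(F) = (12 + F)*(1 + 12/F) = (1 + 12/F)*(12 + F))
I(T) = 256/5 (I(T) = (12 + 20)²/20 = (1/20)*32² = (1/20)*1024 = 256/5)
√(((-753975 - 1*(-531729)) - 21051) + I(d(20, -35))) = √(((-753975 - 1*(-531729)) - 21051) + 256/5) = √(((-753975 + 531729) - 21051) + 256/5) = √((-222246 - 21051) + 256/5) = √(-243297 + 256/5) = √(-1216229/5) = 7*I*√124105/5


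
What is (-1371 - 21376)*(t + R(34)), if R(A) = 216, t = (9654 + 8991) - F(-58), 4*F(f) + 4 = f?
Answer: -858767491/2 ≈ -4.2938e+8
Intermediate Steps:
F(f) = -1 + f/4
t = 37321/2 (t = (9654 + 8991) - (-1 + (¼)*(-58)) = 18645 - (-1 - 29/2) = 18645 - 1*(-31/2) = 18645 + 31/2 = 37321/2 ≈ 18661.)
(-1371 - 21376)*(t + R(34)) = (-1371 - 21376)*(37321/2 + 216) = -22747*37753/2 = -858767491/2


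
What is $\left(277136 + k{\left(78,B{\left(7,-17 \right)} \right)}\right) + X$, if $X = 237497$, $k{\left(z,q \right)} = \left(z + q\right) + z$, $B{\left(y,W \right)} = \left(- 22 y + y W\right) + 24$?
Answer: $514540$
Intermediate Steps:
$B{\left(y,W \right)} = 24 - 22 y + W y$ ($B{\left(y,W \right)} = \left(- 22 y + W y\right) + 24 = 24 - 22 y + W y$)
$k{\left(z,q \right)} = q + 2 z$ ($k{\left(z,q \right)} = \left(q + z\right) + z = q + 2 z$)
$\left(277136 + k{\left(78,B{\left(7,-17 \right)} \right)}\right) + X = \left(277136 + \left(\left(24 - 154 - 119\right) + 2 \cdot 78\right)\right) + 237497 = \left(277136 + \left(\left(24 - 154 - 119\right) + 156\right)\right) + 237497 = \left(277136 + \left(-249 + 156\right)\right) + 237497 = \left(277136 - 93\right) + 237497 = 277043 + 237497 = 514540$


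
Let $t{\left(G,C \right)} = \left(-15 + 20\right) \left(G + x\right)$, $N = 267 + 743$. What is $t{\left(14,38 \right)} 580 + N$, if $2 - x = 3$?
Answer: $38710$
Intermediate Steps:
$x = -1$ ($x = 2 - 3 = -1$)
$N = 1010$
$t{\left(G,C \right)} = -5 + 5 G$ ($t{\left(G,C \right)} = \left(-15 + 20\right) \left(G - 1\right) = 5 \left(-1 + G\right) = -5 + 5 G$)
$t{\left(14,38 \right)} 580 + N = \left(-5 + 5 \cdot 14\right) 580 + 1010 = \left(-5 + 70\right) 580 + 1010 = 65 \cdot 580 + 1010 = 37700 + 1010 = 38710$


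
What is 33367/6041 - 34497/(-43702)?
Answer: 1666601011/264003782 ≈ 6.3128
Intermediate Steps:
33367/6041 - 34497/(-43702) = 33367*(1/6041) - 34497*(-1/43702) = 33367/6041 + 34497/43702 = 1666601011/264003782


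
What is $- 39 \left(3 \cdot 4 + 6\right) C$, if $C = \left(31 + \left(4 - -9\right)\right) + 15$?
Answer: $-41418$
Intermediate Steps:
$C = 59$ ($C = \left(31 + \left(4 + 9\right)\right) + 15 = \left(31 + 13\right) + 15 = 44 + 15 = 59$)
$- 39 \left(3 \cdot 4 + 6\right) C = - 39 \left(3 \cdot 4 + 6\right) 59 = - 39 \left(12 + 6\right) 59 = \left(-39\right) 18 \cdot 59 = \left(-702\right) 59 = -41418$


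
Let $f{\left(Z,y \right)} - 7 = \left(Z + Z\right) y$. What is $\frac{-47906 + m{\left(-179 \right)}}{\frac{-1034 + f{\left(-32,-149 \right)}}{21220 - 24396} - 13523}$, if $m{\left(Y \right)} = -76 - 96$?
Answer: $\frac{152695728}{42957557} \approx 3.5546$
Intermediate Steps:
$f{\left(Z,y \right)} = 7 + 2 Z y$ ($f{\left(Z,y \right)} = 7 + \left(Z + Z\right) y = 7 + 2 Z y$)
$m{\left(Y \right)} = -172$ ($m{\left(Y \right)} = -76 - 96 = -172$)
$\frac{-47906 + m{\left(-179 \right)}}{\frac{-1034 + f{\left(-32,-149 \right)}}{21220 - 24396} - 13523} = \frac{-47906 - 172}{\frac{-1034 + \left(7 + 2 \left(-32\right) \left(-149\right)\right)}{21220 - 24396} - 13523} = - \frac{48078}{\frac{-1034 + \left(7 + 9536\right)}{-3176} - 13523} = - \frac{48078}{\left(-1034 + 9543\right) \left(- \frac{1}{3176}\right) - 13523} = - \frac{48078}{8509 \left(- \frac{1}{3176}\right) - 13523} = - \frac{48078}{- \frac{8509}{3176} - 13523} = - \frac{48078}{- \frac{42957557}{3176}} = \left(-48078\right) \left(- \frac{3176}{42957557}\right) = \frac{152695728}{42957557}$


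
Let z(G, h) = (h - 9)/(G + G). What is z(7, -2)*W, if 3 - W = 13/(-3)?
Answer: -121/21 ≈ -5.7619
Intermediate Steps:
W = 22/3 (W = 3 - 13/(-3) = 3 - 13*(-1)/3 = 3 - 1*(-13/3) = 3 + 13/3 = 22/3 ≈ 7.3333)
z(G, h) = (-9 + h)/(2*G) (z(G, h) = (-9 + h)/((2*G)) = (-9 + h)*(1/(2*G)) = (-9 + h)/(2*G))
z(7, -2)*W = ((1/2)*(-9 - 2)/7)*(22/3) = ((1/2)*(1/7)*(-11))*(22/3) = -11/14*22/3 = -121/21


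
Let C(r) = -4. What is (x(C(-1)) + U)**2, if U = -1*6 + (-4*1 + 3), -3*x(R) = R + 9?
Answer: 676/9 ≈ 75.111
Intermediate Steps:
x(R) = -3 - R/3 (x(R) = -(R + 9)/3 = -(9 + R)/3 = -3 - R/3)
U = -7 (U = -6 + (-4 + 3) = -6 - 1 = -7)
(x(C(-1)) + U)**2 = ((-3 - 1/3*(-4)) - 7)**2 = ((-3 + 4/3) - 7)**2 = (-5/3 - 7)**2 = (-26/3)**2 = 676/9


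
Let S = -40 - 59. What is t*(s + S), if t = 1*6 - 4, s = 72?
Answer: -54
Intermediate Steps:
t = 2 (t = 6 - 4 = 2)
S = -99
t*(s + S) = 2*(72 - 99) = 2*(-27) = -54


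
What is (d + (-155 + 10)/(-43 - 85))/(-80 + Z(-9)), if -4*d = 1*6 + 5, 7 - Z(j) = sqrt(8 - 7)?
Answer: 207/9472 ≈ 0.021854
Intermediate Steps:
Z(j) = 6 (Z(j) = 7 - sqrt(8 - 7) = 7 - sqrt(1) = 7 - 1*1 = 7 - 1 = 6)
d = -11/4 (d = -(1*6 + 5)/4 = -(6 + 5)/4 = -1/4*11 = -11/4 ≈ -2.7500)
(d + (-155 + 10)/(-43 - 85))/(-80 + Z(-9)) = (-11/4 + (-155 + 10)/(-43 - 85))/(-80 + 6) = (-11/4 - 145/(-128))/(-74) = (-11/4 - 145*(-1/128))*(-1/74) = (-11/4 + 145/128)*(-1/74) = -207/128*(-1/74) = 207/9472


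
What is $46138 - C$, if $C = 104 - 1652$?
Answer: $47686$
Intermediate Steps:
$C = -1548$ ($C = 104 - 1652 = -1548$)
$46138 - C = 46138 - -1548 = 46138 + 1548 = 47686$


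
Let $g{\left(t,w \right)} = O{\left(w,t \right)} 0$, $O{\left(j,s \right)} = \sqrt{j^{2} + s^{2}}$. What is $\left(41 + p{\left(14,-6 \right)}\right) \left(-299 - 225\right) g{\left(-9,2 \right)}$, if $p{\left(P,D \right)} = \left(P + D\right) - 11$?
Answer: $0$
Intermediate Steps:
$p{\left(P,D \right)} = -11 + D + P$ ($p{\left(P,D \right)} = \left(D + P\right) - 11 = -11 + D + P$)
$g{\left(t,w \right)} = 0$ ($g{\left(t,w \right)} = \sqrt{w^{2} + t^{2}} \cdot 0 = \sqrt{t^{2} + w^{2}} \cdot 0 = 0$)
$\left(41 + p{\left(14,-6 \right)}\right) \left(-299 - 225\right) g{\left(-9,2 \right)} = \left(41 - 3\right) \left(-299 - 225\right) 0 = \left(41 - 3\right) \left(-524\right) 0 = 38 \left(-524\right) 0 = \left(-19912\right) 0 = 0$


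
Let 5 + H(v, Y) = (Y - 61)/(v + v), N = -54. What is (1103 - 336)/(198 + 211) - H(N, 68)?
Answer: 306559/44172 ≈ 6.9401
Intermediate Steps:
H(v, Y) = -5 + (-61 + Y)/(2*v) (H(v, Y) = -5 + (Y - 61)/(v + v) = -5 + (-61 + Y)/((2*v)) = -5 + (-61 + Y)*(1/(2*v)) = -5 + (-61 + Y)/(2*v))
(1103 - 336)/(198 + 211) - H(N, 68) = (1103 - 336)/(198 + 211) - (-61 + 68 - 10*(-54))/(2*(-54)) = 767/409 - (-1)*(-61 + 68 + 540)/(2*54) = 767*(1/409) - (-1)*547/(2*54) = 767/409 - 1*(-547/108) = 767/409 + 547/108 = 306559/44172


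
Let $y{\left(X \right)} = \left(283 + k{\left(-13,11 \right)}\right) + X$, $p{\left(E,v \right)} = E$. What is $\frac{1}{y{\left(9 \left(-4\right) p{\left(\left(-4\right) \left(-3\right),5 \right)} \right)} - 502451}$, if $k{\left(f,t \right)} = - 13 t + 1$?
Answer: $- \frac{1}{502742} \approx -1.9891 \cdot 10^{-6}$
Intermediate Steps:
$k{\left(f,t \right)} = 1 - 13 t$
$y{\left(X \right)} = 141 + X$ ($y{\left(X \right)} = \left(283 + \left(1 - 143\right)\right) + X = \left(283 - 142\right) + X = 141 + X$)
$\frac{1}{y{\left(9 \left(-4\right) p{\left(\left(-4\right) \left(-3\right),5 \right)} \right)} - 502451} = \frac{1}{\left(141 + 9 \left(-4\right) \left(\left(-4\right) \left(-3\right)\right)\right) - 502451} = \frac{1}{\left(141 - 432\right) - 502451} = \frac{1}{-291 - 502451} = \frac{1}{-502742} = - \frac{1}{502742}$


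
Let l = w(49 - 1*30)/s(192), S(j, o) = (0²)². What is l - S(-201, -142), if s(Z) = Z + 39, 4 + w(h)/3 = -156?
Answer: -160/77 ≈ -2.0779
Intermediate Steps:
w(h) = -480 (w(h) = -12 + 3*(-156) = -12 - 468 = -480)
s(Z) = 39 + Z
S(j, o) = 0 (S(j, o) = 0² = 0)
l = -160/77 (l = -480/(39 + 192) = -480/231 = -480*1/231 = -160/77 ≈ -2.0779)
l - S(-201, -142) = -160/77 - 1*0 = -160/77 + 0 = -160/77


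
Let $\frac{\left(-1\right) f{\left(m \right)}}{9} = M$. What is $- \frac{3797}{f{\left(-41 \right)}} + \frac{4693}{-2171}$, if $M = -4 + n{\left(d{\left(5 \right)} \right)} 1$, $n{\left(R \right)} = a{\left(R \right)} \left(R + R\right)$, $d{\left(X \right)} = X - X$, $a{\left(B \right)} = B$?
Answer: $- \frac{647095}{6012} \approx -107.63$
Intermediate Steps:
$d{\left(X \right)} = 0$
$n{\left(R \right)} = 2 R^{2}$ ($n{\left(R \right)} = R \left(R + R\right) = R 2 R = 2 R^{2}$)
$M = -4$ ($M = -4 + 2 \cdot 0^{2} \cdot 1 = -4 + 2 \cdot 0 \cdot 1 = -4 + 0 \cdot 1 = -4 + 0 = -4$)
$f{\left(m \right)} = 36$ ($f{\left(m \right)} = \left(-9\right) \left(-4\right) = 36$)
$- \frac{3797}{f{\left(-41 \right)}} + \frac{4693}{-2171} = - \frac{3797}{36} + \frac{4693}{-2171} = \left(-3797\right) \frac{1}{36} + 4693 \left(- \frac{1}{2171}\right) = - \frac{3797}{36} - \frac{361}{167} = - \frac{647095}{6012}$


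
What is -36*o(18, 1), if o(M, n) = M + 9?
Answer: -972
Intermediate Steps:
o(M, n) = 9 + M
-36*o(18, 1) = -36*(9 + 18) = -36*27 = -972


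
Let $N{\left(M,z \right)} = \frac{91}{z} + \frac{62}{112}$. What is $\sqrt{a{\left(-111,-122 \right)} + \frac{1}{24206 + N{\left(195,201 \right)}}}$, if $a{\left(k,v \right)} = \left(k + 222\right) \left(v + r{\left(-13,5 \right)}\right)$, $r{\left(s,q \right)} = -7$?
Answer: $\frac{i \sqrt{1063072841728688734983}}{272474063} \approx 119.66 i$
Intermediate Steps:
$N{\left(M,z \right)} = \frac{31}{56} + \frac{91}{z}$ ($N{\left(M,z \right)} = \frac{91}{z} + 62 \cdot \frac{1}{112} = \frac{91}{z} + \frac{31}{56} = \frac{31}{56} + \frac{91}{z}$)
$a{\left(k,v \right)} = \left(-7 + v\right) \left(222 + k\right)$ ($a{\left(k,v \right)} = \left(k + 222\right) \left(v - 7\right) = \left(222 + k\right) \left(-7 + v\right) = \left(-7 + v\right) \left(222 + k\right)$)
$\sqrt{a{\left(-111,-122 \right)} + \frac{1}{24206 + N{\left(195,201 \right)}}} = \sqrt{\left(-1554 - -777 + 222 \left(-122\right) - -13542\right) + \frac{1}{24206 + \left(\frac{31}{56} + \frac{91}{201}\right)}} = \sqrt{\left(-1554 + 777 - 27084 + 13542\right) + \frac{1}{24206 + \left(\frac{31}{56} + 91 \cdot \frac{1}{201}\right)}} = \sqrt{-14319 + \frac{1}{24206 + \left(\frac{31}{56} + \frac{91}{201}\right)}} = \sqrt{-14319 + \frac{1}{24206 + \frac{11327}{11256}}} = \sqrt{-14319 + \frac{1}{\frac{272474063}{11256}}} = \sqrt{-14319 + \frac{11256}{272474063}} = \sqrt{- \frac{3901556096841}{272474063}} = \frac{i \sqrt{1063072841728688734983}}{272474063}$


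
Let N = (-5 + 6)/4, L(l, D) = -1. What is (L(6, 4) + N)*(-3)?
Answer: 9/4 ≈ 2.2500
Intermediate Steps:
N = 1/4 (N = 1*(1/4) = 1/4 ≈ 0.25000)
(L(6, 4) + N)*(-3) = (-1 + 1/4)*(-3) = -3/4*(-3) = 9/4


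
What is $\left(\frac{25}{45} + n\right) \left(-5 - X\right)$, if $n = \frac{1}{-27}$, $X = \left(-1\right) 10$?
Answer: $\frac{70}{27} \approx 2.5926$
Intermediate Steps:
$X = -10$
$n = - \frac{1}{27} \approx -0.037037$
$\left(\frac{25}{45} + n\right) \left(-5 - X\right) = \left(\frac{25}{45} - \frac{1}{27}\right) \left(-5 - -10\right) = \left(25 \cdot \frac{1}{45} - \frac{1}{27}\right) \left(-5 + 10\right) = \left(\frac{5}{9} - \frac{1}{27}\right) 5 = \frac{14}{27} \cdot 5 = \frac{70}{27}$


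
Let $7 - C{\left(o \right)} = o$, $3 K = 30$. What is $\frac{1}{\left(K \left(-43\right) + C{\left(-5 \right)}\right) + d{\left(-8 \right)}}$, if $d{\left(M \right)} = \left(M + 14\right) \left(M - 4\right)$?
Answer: $- \frac{1}{490} \approx -0.0020408$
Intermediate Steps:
$K = 10$ ($K = \frac{1}{3} \cdot 30 = 10$)
$C{\left(o \right)} = 7 - o$
$d{\left(M \right)} = \left(-4 + M\right) \left(14 + M\right)$ ($d{\left(M \right)} = \left(14 + M\right) \left(-4 + M\right) = \left(-4 + M\right) \left(14 + M\right)$)
$\frac{1}{\left(K \left(-43\right) + C{\left(-5 \right)}\right) + d{\left(-8 \right)}} = \frac{1}{\left(10 \left(-43\right) + \left(7 - -5\right)\right) + \left(-56 + \left(-8\right)^{2} + 10 \left(-8\right)\right)} = \frac{1}{\left(-430 + \left(7 + 5\right)\right) - 72} = \frac{1}{\left(-430 + 12\right) - 72} = \frac{1}{-418 - 72} = \frac{1}{-490} = - \frac{1}{490}$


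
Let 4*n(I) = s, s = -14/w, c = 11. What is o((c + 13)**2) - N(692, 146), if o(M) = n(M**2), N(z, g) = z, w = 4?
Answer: -5543/8 ≈ -692.88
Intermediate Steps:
s = -7/2 (s = -14/4 = -14*1/4 = -7/2 ≈ -3.5000)
n(I) = -7/8 (n(I) = (1/4)*(-7/2) = -7/8)
o(M) = -7/8
o((c + 13)**2) - N(692, 146) = -7/8 - 1*692 = -7/8 - 692 = -5543/8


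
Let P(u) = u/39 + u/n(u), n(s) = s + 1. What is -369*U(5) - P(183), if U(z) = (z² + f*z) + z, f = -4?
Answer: -8840083/2392 ≈ -3695.7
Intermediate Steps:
U(z) = z² - 3*z (U(z) = (z² - 4*z) + z = z² - 3*z)
n(s) = 1 + s
P(u) = u/39 + u/(1 + u)
-369*U(5) - P(183) = -1845*(-3 + 5) - 183*(40 + 183)/(39*(1 + 183)) = -1845*2 - 183*223/(39*184) = -369*10 - 183*223/(39*184) = -3690 - 1*13603/2392 = -3690 - 13603/2392 = -8840083/2392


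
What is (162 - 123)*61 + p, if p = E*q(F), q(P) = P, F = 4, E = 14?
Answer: 2435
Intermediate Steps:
p = 56 (p = 14*4 = 56)
(162 - 123)*61 + p = (162 - 123)*61 + 56 = 39*61 + 56 = 2379 + 56 = 2435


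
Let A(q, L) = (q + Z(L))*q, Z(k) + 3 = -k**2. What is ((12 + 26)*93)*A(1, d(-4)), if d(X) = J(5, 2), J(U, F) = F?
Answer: -21204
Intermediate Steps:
Z(k) = -3 - k**2
d(X) = 2
A(q, L) = q*(-3 + q - L**2) (A(q, L) = (q + (-3 - L**2))*q = (-3 + q - L**2)*q = q*(-3 + q - L**2))
((12 + 26)*93)*A(1, d(-4)) = ((12 + 26)*93)*(1*(-3 + 1 - 1*2**2)) = (38*93)*(1*(-3 + 1 - 1*4)) = 3534*(1*(-3 + 1 - 4)) = 3534*(1*(-6)) = 3534*(-6) = -21204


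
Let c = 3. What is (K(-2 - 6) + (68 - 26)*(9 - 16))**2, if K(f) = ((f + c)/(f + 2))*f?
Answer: 813604/9 ≈ 90401.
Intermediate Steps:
K(f) = f*(3 + f)/(2 + f) (K(f) = ((f + 3)/(f + 2))*f = ((3 + f)/(2 + f))*f = f*(3 + f)/(2 + f))
(K(-2 - 6) + (68 - 26)*(9 - 16))**2 = ((-2 - 6)*(3 + (-2 - 6))/(2 + (-2 - 6)) + (68 - 26)*(9 - 16))**2 = (-8*(3 - 8)/(2 - 8) + 42*(-7))**2 = (-8*(-5)/(-6) - 294)**2 = (-8*(-1/6)*(-5) - 294)**2 = (-20/3 - 294)**2 = (-902/3)**2 = 813604/9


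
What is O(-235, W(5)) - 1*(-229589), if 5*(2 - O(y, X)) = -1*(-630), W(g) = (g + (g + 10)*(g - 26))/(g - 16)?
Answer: 229465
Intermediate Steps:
W(g) = (g + (-26 + g)*(10 + g))/(-16 + g) (W(g) = (g + (10 + g)*(-26 + g))/(-16 + g) = (g + (-26 + g)*(10 + g))/(-16 + g))
O(y, X) = -124 (O(y, X) = 2 - (-1)*(-630)/5 = 2 - 1/5*630 = 2 - 126 = -124)
O(-235, W(5)) - 1*(-229589) = -124 - 1*(-229589) = -124 + 229589 = 229465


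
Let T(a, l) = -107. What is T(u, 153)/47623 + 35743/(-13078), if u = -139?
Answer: -1703588235/622813594 ≈ -2.7353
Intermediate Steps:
T(u, 153)/47623 + 35743/(-13078) = -107/47623 + 35743/(-13078) = -107*1/47623 + 35743*(-1/13078) = -107/47623 - 35743/13078 = -1703588235/622813594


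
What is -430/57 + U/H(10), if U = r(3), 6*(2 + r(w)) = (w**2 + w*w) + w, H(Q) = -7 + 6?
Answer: -1031/114 ≈ -9.0439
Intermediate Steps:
H(Q) = -1
r(w) = -2 + w**2/3 + w/6 (r(w) = -2 + ((w**2 + w*w) + w)/6 = -2 + ((w**2 + w**2) + w)/6 = -2 + (2*w**2 + w)/6 = -2 + (w + 2*w**2)/6 = -2 + (w**2/3 + w/6) = -2 + w**2/3 + w/6)
U = 3/2 (U = -2 + (1/3)*3**2 + (1/6)*3 = -2 + (1/3)*9 + 1/2 = -2 + 3 + 1/2 = 3/2 ≈ 1.5000)
-430/57 + U/H(10) = -430/57 + (3/2)/(-1) = -430*1/57 + (3/2)*(-1) = -430/57 - 3/2 = -1031/114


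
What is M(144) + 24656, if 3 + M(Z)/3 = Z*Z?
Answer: 86855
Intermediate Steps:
M(Z) = -9 + 3*Z**2 (M(Z) = -9 + 3*(Z*Z) = -9 + 3*Z**2)
M(144) + 24656 = (-9 + 3*144**2) + 24656 = (-9 + 3*20736) + 24656 = (-9 + 62208) + 24656 = 62199 + 24656 = 86855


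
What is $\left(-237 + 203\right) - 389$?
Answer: $-423$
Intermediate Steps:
$\left(-237 + 203\right) - 389 = -34 - 389 = -423$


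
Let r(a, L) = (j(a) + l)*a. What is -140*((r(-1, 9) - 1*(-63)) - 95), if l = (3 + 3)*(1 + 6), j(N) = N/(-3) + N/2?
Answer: 31010/3 ≈ 10337.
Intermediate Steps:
j(N) = N/6 (j(N) = N*(-⅓) + N*(½) = -N/3 + N/2 = N/6)
l = 42 (l = 6*7 = 42)
r(a, L) = a*(42 + a/6) (r(a, L) = (a/6 + 42)*a = (42 + a/6)*a = a*(42 + a/6))
-140*((r(-1, 9) - 1*(-63)) - 95) = -140*(((⅙)*(-1)*(252 - 1) - 1*(-63)) - 95) = -140*(((⅙)*(-1)*251 + 63) - 95) = -140*((-251/6 + 63) - 95) = -140*(127/6 - 95) = -140*(-443/6) = 31010/3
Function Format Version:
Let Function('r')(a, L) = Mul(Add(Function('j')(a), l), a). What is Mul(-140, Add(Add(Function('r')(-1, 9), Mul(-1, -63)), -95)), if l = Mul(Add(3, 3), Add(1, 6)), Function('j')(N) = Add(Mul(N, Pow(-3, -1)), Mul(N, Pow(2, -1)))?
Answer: Rational(31010, 3) ≈ 10337.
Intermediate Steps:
Function('j')(N) = Mul(Rational(1, 6), N) (Function('j')(N) = Add(Mul(N, Rational(-1, 3)), Mul(N, Rational(1, 2))) = Add(Mul(Rational(-1, 3), N), Mul(Rational(1, 2), N)) = Mul(Rational(1, 6), N))
l = 42 (l = Mul(6, 7) = 42)
Function('r')(a, L) = Mul(a, Add(42, Mul(Rational(1, 6), a))) (Function('r')(a, L) = Mul(Add(Mul(Rational(1, 6), a), 42), a) = Mul(Add(42, Mul(Rational(1, 6), a)), a) = Mul(a, Add(42, Mul(Rational(1, 6), a))))
Mul(-140, Add(Add(Function('r')(-1, 9), Mul(-1, -63)), -95)) = Mul(-140, Add(Add(Mul(Rational(1, 6), -1, Add(252, -1)), Mul(-1, -63)), -95)) = Mul(-140, Add(Add(Mul(Rational(1, 6), -1, 251), 63), -95)) = Mul(-140, Add(Add(Rational(-251, 6), 63), -95)) = Mul(-140, Add(Rational(127, 6), -95)) = Mul(-140, Rational(-443, 6)) = Rational(31010, 3)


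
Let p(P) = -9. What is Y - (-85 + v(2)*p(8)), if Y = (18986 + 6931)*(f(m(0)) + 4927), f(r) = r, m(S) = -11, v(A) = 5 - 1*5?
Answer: 127408057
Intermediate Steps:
v(A) = 0 (v(A) = 5 - 5 = 0)
Y = 127407972 (Y = (18986 + 6931)*(-11 + 4927) = 25917*4916 = 127407972)
Y - (-85 + v(2)*p(8)) = 127407972 - (-85 + 0*(-9)) = 127407972 - (-85 + 0) = 127407972 - 1*(-85) = 127407972 + 85 = 127408057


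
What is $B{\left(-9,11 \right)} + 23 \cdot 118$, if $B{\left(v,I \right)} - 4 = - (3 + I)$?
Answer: $2704$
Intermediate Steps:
$B{\left(v,I \right)} = 1 - I$ ($B{\left(v,I \right)} = 4 - \left(3 + I\right) = 1 - I$)
$B{\left(-9,11 \right)} + 23 \cdot 118 = \left(1 - 11\right) + 23 \cdot 118 = \left(1 - 11\right) + 2714 = -10 + 2714 = 2704$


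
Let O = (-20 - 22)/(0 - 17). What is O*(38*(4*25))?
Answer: 159600/17 ≈ 9388.2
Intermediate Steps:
O = 42/17 (O = -42/(-17) = -42*(-1/17) = 42/17 ≈ 2.4706)
O*(38*(4*25)) = 42*(38*(4*25))/17 = 42*(38*100)/17 = (42/17)*3800 = 159600/17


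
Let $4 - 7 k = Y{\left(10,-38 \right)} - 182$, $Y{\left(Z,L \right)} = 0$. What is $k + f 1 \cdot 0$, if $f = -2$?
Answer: $\frac{186}{7} \approx 26.571$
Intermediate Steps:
$k = \frac{186}{7}$ ($k = \frac{4}{7} - \frac{0 - 182}{7} = \frac{4}{7} - -26 = \frac{4}{7} + 26 = \frac{186}{7} \approx 26.571$)
$k + f 1 \cdot 0 = \frac{186}{7} + \left(-2\right) 1 \cdot 0 = \frac{186}{7} - 0 = \frac{186}{7} + 0 = \frac{186}{7}$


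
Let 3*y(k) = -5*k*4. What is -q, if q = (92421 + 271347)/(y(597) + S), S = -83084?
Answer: 45471/10883 ≈ 4.1782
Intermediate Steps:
y(k) = -20*k/3 (y(k) = (-5*k*4)/3 = (-20*k)/3 = -20*k/3)
q = -45471/10883 (q = (92421 + 271347)/(-20/3*597 - 83084) = 363768/(-3980 - 83084) = 363768/(-87064) = 363768*(-1/87064) = -45471/10883 ≈ -4.1782)
-q = -1*(-45471/10883) = 45471/10883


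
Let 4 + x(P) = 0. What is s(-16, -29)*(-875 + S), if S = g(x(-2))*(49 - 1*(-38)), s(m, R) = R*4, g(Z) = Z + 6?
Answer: 81316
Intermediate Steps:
x(P) = -4 (x(P) = -4 + 0 = -4)
g(Z) = 6 + Z
s(m, R) = 4*R
S = 174 (S = (6 - 4)*(49 - 1*(-38)) = 2*(49 + 38) = 2*87 = 174)
s(-16, -29)*(-875 + S) = (4*(-29))*(-875 + 174) = -116*(-701) = 81316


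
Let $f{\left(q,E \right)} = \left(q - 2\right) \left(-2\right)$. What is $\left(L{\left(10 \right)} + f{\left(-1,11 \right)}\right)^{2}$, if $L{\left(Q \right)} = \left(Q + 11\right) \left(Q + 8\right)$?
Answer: $147456$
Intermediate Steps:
$f{\left(q,E \right)} = 4 - 2 q$ ($f{\left(q,E \right)} = \left(-2 + q\right) \left(-2\right) = 4 - 2 q$)
$L{\left(Q \right)} = \left(8 + Q\right) \left(11 + Q\right)$ ($L{\left(Q \right)} = \left(11 + Q\right) \left(8 + Q\right) = \left(8 + Q\right) \left(11 + Q\right)$)
$\left(L{\left(10 \right)} + f{\left(-1,11 \right)}\right)^{2} = \left(\left(88 + 10^{2} + 19 \cdot 10\right) + \left(4 - -2\right)\right)^{2} = \left(\left(88 + 100 + 190\right) + \left(4 + 2\right)\right)^{2} = \left(378 + 6\right)^{2} = 384^{2} = 147456$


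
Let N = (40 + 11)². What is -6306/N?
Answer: -2102/867 ≈ -2.4245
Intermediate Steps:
N = 2601 (N = 51² = 2601)
-6306/N = -6306/2601 = -6306*1/2601 = -2102/867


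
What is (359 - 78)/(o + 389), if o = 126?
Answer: 281/515 ≈ 0.54563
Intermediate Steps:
(359 - 78)/(o + 389) = (359 - 78)/(126 + 389) = 281/515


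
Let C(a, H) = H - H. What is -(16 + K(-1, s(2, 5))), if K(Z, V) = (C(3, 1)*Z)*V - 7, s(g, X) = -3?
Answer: -9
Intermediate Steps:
C(a, H) = 0
K(Z, V) = -7 (K(Z, V) = (0*Z)*V - 7 = 0*V - 7 = 0 - 7 = -7)
-(16 + K(-1, s(2, 5))) = -(16 - 7) = -1*9 = -9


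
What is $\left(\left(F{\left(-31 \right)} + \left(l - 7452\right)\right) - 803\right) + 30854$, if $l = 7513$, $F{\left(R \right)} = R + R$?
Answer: $30050$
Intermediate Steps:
$F{\left(R \right)} = 2 R$
$\left(\left(F{\left(-31 \right)} + \left(l - 7452\right)\right) - 803\right) + 30854 = \left(\left(2 \left(-31\right) + \left(7513 - 7452\right)\right) - 803\right) + 30854 = \left(\left(-62 + \left(7513 - 7452\right)\right) - 803\right) + 30854 = \left(\left(-62 + 61\right) - 803\right) + 30854 = \left(-1 - 803\right) + 30854 = -804 + 30854 = 30050$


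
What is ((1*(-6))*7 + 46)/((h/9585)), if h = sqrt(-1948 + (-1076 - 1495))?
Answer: -38340*I*sqrt(4519)/4519 ≈ -570.34*I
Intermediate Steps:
h = I*sqrt(4519) (h = sqrt(-1948 - 2571) = sqrt(-4519) = I*sqrt(4519) ≈ 67.224*I)
((1*(-6))*7 + 46)/((h/9585)) = ((1*(-6))*7 + 46)/(((I*sqrt(4519))/9585)) = (-6*7 + 46)/(((I*sqrt(4519))*(1/9585))) = (-42 + 46)/((I*sqrt(4519)/9585)) = 4*(-9585*I*sqrt(4519)/4519) = -38340*I*sqrt(4519)/4519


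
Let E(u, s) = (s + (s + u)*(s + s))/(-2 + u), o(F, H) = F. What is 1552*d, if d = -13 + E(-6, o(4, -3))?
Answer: -17848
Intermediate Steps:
E(u, s) = (s + 2*s*(s + u))/(-2 + u) (E(u, s) = (s + (s + u)*(2*s))/(-2 + u) = (s + 2*s*(s + u))/(-2 + u))
d = -23/2 (d = -13 + 4*(1 + 2*4 + 2*(-6))/(-2 - 6) = -13 + 4*(1 + 8 - 12)/(-8) = -13 + 4*(-⅛)*(-3) = -13 + 3/2 = -23/2 ≈ -11.500)
1552*d = 1552*(-23/2) = -17848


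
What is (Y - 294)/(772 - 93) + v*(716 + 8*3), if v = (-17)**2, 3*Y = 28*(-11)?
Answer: 62233090/291 ≈ 2.1386e+5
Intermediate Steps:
Y = -308/3 (Y = (28*(-11))/3 = (1/3)*(-308) = -308/3 ≈ -102.67)
v = 289
(Y - 294)/(772 - 93) + v*(716 + 8*3) = (-308/3 - 294)/(772 - 93) + 289*(716 + 8*3) = -1190/3/679 + 289*(716 + 24) = -1190/3*1/679 + 289*740 = -170/291 + 213860 = 62233090/291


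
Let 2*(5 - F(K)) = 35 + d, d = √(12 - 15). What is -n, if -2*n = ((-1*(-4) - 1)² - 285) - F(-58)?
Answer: -527/4 + I*√3/4 ≈ -131.75 + 0.43301*I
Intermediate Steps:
d = I*√3 (d = √(-3) = I*√3 ≈ 1.732*I)
F(K) = -25/2 - I*√3/2 (F(K) = 5 - (35 + I*√3)/2 = 5 + (-35/2 - I*√3/2) = -25/2 - I*√3/2)
n = 527/4 - I*√3/4 (n = -(((-1*(-4) - 1)² - 285) - (-25/2 - I*√3/2))/2 = -(((4 - 1)² - 285) + (25/2 + I*√3/2))/2 = -((3² - 285) + (25/2 + I*√3/2))/2 = -((9 - 285) + (25/2 + I*√3/2))/2 = -(-276 + (25/2 + I*√3/2))/2 = -(-527/2 + I*√3/2)/2 = 527/4 - I*√3/4 ≈ 131.75 - 0.43301*I)
-n = -(527/4 - I*√3/4) = -527/4 + I*√3/4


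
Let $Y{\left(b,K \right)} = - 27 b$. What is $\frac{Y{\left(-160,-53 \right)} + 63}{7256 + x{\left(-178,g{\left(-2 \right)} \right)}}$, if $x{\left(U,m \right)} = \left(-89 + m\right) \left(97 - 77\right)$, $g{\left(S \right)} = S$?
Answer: $\frac{487}{604} \approx 0.80629$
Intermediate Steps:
$x{\left(U,m \right)} = -1780 + 20 m$ ($x{\left(U,m \right)} = \left(-89 + m\right) 20 = -1780 + 20 m$)
$\frac{Y{\left(-160,-53 \right)} + 63}{7256 + x{\left(-178,g{\left(-2 \right)} \right)}} = \frac{\left(-27\right) \left(-160\right) + 63}{7256 + \left(-1780 + 20 \left(-2\right)\right)} = \frac{4320 + 63}{7256 - 1820} = \frac{4383}{7256 - 1820} = \frac{4383}{5436} = 4383 \cdot \frac{1}{5436} = \frac{487}{604}$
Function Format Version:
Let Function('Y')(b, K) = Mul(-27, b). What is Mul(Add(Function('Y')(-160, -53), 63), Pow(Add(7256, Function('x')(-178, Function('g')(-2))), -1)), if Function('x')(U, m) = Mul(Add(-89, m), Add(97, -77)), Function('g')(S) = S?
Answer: Rational(487, 604) ≈ 0.80629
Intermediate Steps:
Function('x')(U, m) = Add(-1780, Mul(20, m)) (Function('x')(U, m) = Mul(Add(-89, m), 20) = Add(-1780, Mul(20, m)))
Mul(Add(Function('Y')(-160, -53), 63), Pow(Add(7256, Function('x')(-178, Function('g')(-2))), -1)) = Mul(Add(Mul(-27, -160), 63), Pow(Add(7256, Add(-1780, Mul(20, -2))), -1)) = Mul(Add(4320, 63), Pow(Add(7256, Add(-1780, -40)), -1)) = Mul(4383, Pow(Add(7256, -1820), -1)) = Mul(4383, Pow(5436, -1)) = Mul(4383, Rational(1, 5436)) = Rational(487, 604)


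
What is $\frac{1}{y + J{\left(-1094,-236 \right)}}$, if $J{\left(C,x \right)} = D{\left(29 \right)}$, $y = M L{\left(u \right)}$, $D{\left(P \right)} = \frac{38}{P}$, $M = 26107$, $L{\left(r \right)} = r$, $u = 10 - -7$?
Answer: $\frac{29}{12870789} \approx 2.2532 \cdot 10^{-6}$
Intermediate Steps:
$u = 17$ ($u = 10 + 7 = 17$)
$y = 443819$ ($y = 26107 \cdot 17 = 443819$)
$J{\left(C,x \right)} = \frac{38}{29}$
$\frac{1}{y + J{\left(-1094,-236 \right)}} = \frac{1}{443819 + \frac{38}{29}} = \frac{1}{\frac{12870789}{29}} = \frac{29}{12870789}$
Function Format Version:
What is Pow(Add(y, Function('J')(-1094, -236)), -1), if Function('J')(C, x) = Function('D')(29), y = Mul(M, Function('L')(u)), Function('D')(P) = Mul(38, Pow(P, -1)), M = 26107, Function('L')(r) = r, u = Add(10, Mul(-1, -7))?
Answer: Rational(29, 12870789) ≈ 2.2532e-6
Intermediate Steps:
u = 17 (u = Add(10, 7) = 17)
y = 443819 (y = Mul(26107, 17) = 443819)
Function('J')(C, x) = Rational(38, 29) (Function('J')(C, x) = Mul(38, Pow(29, -1)) = Mul(38, Rational(1, 29)) = Rational(38, 29))
Pow(Add(y, Function('J')(-1094, -236)), -1) = Pow(Add(443819, Rational(38, 29)), -1) = Pow(Rational(12870789, 29), -1) = Rational(29, 12870789)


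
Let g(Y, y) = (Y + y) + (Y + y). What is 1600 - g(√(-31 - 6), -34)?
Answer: 1668 - 2*I*√37 ≈ 1668.0 - 12.166*I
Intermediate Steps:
g(Y, y) = 2*Y + 2*y
1600 - g(√(-31 - 6), -34) = 1600 - (2*√(-31 - 6) + 2*(-34)) = 1600 - (2*√(-37) - 68) = 1600 - (2*(I*√37) - 68) = 1600 - (2*I*√37 - 68) = 1600 - (-68 + 2*I*√37) = 1600 + (68 - 2*I*√37) = 1668 - 2*I*√37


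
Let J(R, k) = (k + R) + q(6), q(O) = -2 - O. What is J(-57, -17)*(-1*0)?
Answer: 0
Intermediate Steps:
J(R, k) = -8 + R + k (J(R, k) = (k + R) + (-2 - 1*6) = (R + k) + (-2 - 6) = (R + k) - 8 = -8 + R + k)
J(-57, -17)*(-1*0) = (-8 - 57 - 17)*(-1*0) = -82*0 = 0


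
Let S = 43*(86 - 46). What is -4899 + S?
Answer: -3179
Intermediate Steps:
S = 1720 (S = 43*40 = 1720)
-4899 + S = -4899 + 1720 = -3179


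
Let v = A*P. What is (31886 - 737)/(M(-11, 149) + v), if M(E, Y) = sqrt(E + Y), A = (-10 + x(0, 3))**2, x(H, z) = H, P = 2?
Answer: 3114900/19931 - 31149*sqrt(138)/39862 ≈ 147.10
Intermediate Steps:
A = 100 (A = (-10 + 0)**2 = (-10)**2 = 100)
v = 200 (v = 100*2 = 200)
(31886 - 737)/(M(-11, 149) + v) = (31886 - 737)/(sqrt(-11 + 149) + 200) = 31149/(sqrt(138) + 200) = 31149/(200 + sqrt(138))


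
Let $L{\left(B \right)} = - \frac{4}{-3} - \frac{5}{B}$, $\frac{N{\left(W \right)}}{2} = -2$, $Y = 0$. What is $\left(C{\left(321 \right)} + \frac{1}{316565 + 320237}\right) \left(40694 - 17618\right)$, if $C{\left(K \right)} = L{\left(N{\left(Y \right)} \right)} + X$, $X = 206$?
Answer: $\frac{1532549674407}{318401} \approx 4.8133 \cdot 10^{6}$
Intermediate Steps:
$N{\left(W \right)} = -4$ ($N{\left(W \right)} = 2 \left(-2\right) = -4$)
$L{\left(B \right)} = \frac{4}{3} - \frac{5}{B}$ ($L{\left(B \right)} = \left(-4\right) \left(- \frac{1}{3}\right) - \frac{5}{B} = \frac{4}{3} - \frac{5}{B}$)
$C{\left(K \right)} = \frac{2503}{12}$ ($C{\left(K \right)} = \left(\frac{4}{3} - \frac{5}{-4}\right) + 206 = \left(\frac{4}{3} - - \frac{5}{4}\right) + 206 = \left(\frac{4}{3} + \frac{5}{4}\right) + 206 = \frac{31}{12} + 206 = \frac{2503}{12}$)
$\left(C{\left(321 \right)} + \frac{1}{316565 + 320237}\right) \left(40694 - 17618\right) = \left(\frac{2503}{12} + \frac{1}{316565 + 320237}\right) \left(40694 - 17618\right) = \left(\frac{2503}{12} + \frac{1}{636802}\right) 23076 = \frac{796957709}{3820812} \cdot 23076 = \frac{1532549674407}{318401}$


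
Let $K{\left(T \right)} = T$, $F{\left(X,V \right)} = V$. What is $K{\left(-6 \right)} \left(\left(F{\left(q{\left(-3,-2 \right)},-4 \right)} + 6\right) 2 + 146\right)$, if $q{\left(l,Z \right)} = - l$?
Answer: $-900$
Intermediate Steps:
$K{\left(-6 \right)} \left(\left(F{\left(q{\left(-3,-2 \right)},-4 \right)} + 6\right) 2 + 146\right) = - 6 \left(\left(-4 + 6\right) 2 + 146\right) = - 6 \left(2 \cdot 2 + 146\right) = - 6 \left(4 + 146\right) = \left(-6\right) 150 = -900$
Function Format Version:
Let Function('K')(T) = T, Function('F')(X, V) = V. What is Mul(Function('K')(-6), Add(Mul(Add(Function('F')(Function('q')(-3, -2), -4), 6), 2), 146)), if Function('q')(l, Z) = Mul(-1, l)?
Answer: -900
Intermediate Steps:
Mul(Function('K')(-6), Add(Mul(Add(Function('F')(Function('q')(-3, -2), -4), 6), 2), 146)) = Mul(-6, Add(Mul(Add(-4, 6), 2), 146)) = Mul(-6, Add(Mul(2, 2), 146)) = Mul(-6, Add(4, 146)) = Mul(-6, 150) = -900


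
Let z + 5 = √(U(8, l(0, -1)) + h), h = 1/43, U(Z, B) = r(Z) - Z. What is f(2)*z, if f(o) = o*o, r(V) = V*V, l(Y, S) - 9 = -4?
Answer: -20 + 4*√103587/43 ≈ 9.9395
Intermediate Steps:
l(Y, S) = 5 (l(Y, S) = 9 - 4 = 5)
r(V) = V²
f(o) = o²
U(Z, B) = Z² - Z
h = 1/43 ≈ 0.023256
z = -5 + √103587/43 (z = -5 + √(8*(-1 + 8) + 1/43) = -5 + √(8*7 + 1/43) = -5 + √(56 + 1/43) = -5 + √(2409/43) = -5 + √103587/43 ≈ 2.4849)
f(2)*z = 2²*(-5 + √103587/43) = 4*(-5 + √103587/43) = -20 + 4*√103587/43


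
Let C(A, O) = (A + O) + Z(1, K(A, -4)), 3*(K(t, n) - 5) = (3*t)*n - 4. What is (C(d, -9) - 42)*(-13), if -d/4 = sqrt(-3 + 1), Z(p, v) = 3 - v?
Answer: 2015/3 + 260*I*sqrt(2) ≈ 671.67 + 367.7*I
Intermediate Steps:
K(t, n) = 11/3 + n*t (K(t, n) = 5 + ((3*t)*n - 4)/3 = 5 + (3*n*t - 4)/3 = 5 + (-4 + 3*n*t)/3 = 5 + (-4/3 + n*t) = 11/3 + n*t)
d = -4*I*sqrt(2) (d = -4*sqrt(-3 + 1) = -4*I*sqrt(2) ≈ -5.6569*I)
C(A, O) = -2/3 + O + 5*A (C(A, O) = (A + O) + (3 - (11/3 - 4*A)) = (A + O) + (3 + (-11/3 + 4*A)) = (A + O) + (-2/3 + 4*A) = -2/3 + O + 5*A)
(C(d, -9) - 42)*(-13) = ((-2/3 - 9 + 5*(-4*I*sqrt(2))) - 42)*(-13) = ((-2/3 - 9 - 20*I*sqrt(2)) - 42)*(-13) = ((-29/3 - 20*I*sqrt(2)) - 42)*(-13) = (-155/3 - 20*I*sqrt(2))*(-13) = 2015/3 + 260*I*sqrt(2)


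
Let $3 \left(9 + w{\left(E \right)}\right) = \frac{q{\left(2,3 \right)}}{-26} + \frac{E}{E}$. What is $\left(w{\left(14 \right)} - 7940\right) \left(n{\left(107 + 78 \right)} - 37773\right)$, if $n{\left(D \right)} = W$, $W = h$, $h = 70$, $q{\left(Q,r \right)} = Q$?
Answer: $\frac{3895964099}{13} \approx 2.9969 \cdot 10^{8}$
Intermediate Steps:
$W = 70$
$n{\left(D \right)} = 70$
$w{\left(E \right)} = - \frac{113}{13}$ ($w{\left(E \right)} = -9 + \frac{\frac{2}{-26} + \frac{E}{E}}{3} = -9 + \frac{2 \left(- \frac{1}{26}\right) + 1}{3} = -9 + \frac{- \frac{1}{13} + 1}{3} = -9 + \frac{1}{3} \cdot \frac{12}{13} = -9 + \frac{4}{13} = - \frac{113}{13}$)
$\left(w{\left(14 \right)} - 7940\right) \left(n{\left(107 + 78 \right)} - 37773\right) = \left(- \frac{113}{13} - 7940\right) \left(70 - 37773\right) = \left(- \frac{103333}{13}\right) \left(-37703\right) = \frac{3895964099}{13}$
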